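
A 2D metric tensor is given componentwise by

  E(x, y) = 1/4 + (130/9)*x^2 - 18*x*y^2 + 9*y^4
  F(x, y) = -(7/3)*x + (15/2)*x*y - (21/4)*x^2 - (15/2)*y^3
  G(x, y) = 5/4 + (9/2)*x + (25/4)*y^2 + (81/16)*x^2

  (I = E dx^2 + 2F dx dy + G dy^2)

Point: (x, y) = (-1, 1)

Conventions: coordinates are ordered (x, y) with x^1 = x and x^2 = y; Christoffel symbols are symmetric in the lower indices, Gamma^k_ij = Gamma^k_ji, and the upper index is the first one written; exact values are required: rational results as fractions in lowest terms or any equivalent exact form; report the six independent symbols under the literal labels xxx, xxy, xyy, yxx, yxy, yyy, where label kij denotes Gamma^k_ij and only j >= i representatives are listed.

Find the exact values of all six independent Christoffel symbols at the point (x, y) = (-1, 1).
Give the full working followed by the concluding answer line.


E = 1501/36, F = -215/12, G = 129/16 at the point
E_x = -422/9, E_y = 72, F_x = 47/3, F_y = -30, G_x = -45/8, G_y = 25/2
EG - F^2 = 8729/576;  g^inv = (576/8729) * [[129/16, 215/12], [215/12, 1501/36]]
first-kind symbols [ij,l] = (1/2)(d_i g_jl + d_j g_il - d_l g_ij): [xx,x] = E_x/2 = -211/9, [xx,y] = F_x - E_y/2 = -61/3, [xy,x] = E_y/2 = 36, [xy,y] = G_x/2 = -45/16, [yy,x] = F_y - G_x/2 = -435/16, [yy,y] = G_y/2 = 25/4
Gamma^x_ij = (G*[ij,x] - F*[ij,y])/(EG - F^2), Gamma^y_ij = (E*[ij,y] - F*[ij,x])/(EG - F^2)

Answer: Gamma_xxx = -7412/203, Gamma_xxy = 459/29, Gamma_xyy = -5745/812, Gamma_yxx = -730272/8729, Gamma_yxy = 43425/1247, Gamma_yyy = -130475/8729


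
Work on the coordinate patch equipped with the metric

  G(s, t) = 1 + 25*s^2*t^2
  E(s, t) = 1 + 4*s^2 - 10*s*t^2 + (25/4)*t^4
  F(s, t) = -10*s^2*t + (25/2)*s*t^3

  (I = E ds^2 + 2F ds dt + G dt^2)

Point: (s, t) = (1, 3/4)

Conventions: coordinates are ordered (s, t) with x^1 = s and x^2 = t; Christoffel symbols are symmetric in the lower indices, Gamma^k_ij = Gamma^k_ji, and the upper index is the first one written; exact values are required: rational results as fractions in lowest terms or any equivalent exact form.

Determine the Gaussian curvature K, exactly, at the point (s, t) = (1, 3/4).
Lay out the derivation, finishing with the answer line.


E = 1385/1024, F = -285/128, G = 241/16, EG - F^2 = 15785/1024 at the point
E_s = 19/8, E_t = -285/64, F_s = -1245/128, F_t = 355/32, G_s = 225/8, G_t = 75/2
E_tt = 355/16, F_st = 35/32, G_ss = 225/8
By Brioschi, K is (det M1 - det M2) divided by (EG - F^2) squared.
M1 = [[-E_tt/2 + F_st - G_ss/2, E_s/2, F_s - E_t/2], [F_t - G_s/2, E, F], [G_t/2, F, G]] = [[-385/16, 19/16, -15/2], [-95/32, 1385/1024, -285/128], [75/4, -285/128, 241/16]]; det M1 = -3715465/16384
M2 = [[0, E_t/2, G_s/2], [E_t/2, E, F], [G_s/2, F, G]] = [[0, -285/128, 225/16], [-285/128, 1385/1024, -285/128], [225/16, -285/128, 241/16]]; det M2 = -3321225/16384
det M1 - det M2 = -385/16; K = -385/16 / (15785/1024)^2 = -65536/647185

Answer: K = -65536/647185


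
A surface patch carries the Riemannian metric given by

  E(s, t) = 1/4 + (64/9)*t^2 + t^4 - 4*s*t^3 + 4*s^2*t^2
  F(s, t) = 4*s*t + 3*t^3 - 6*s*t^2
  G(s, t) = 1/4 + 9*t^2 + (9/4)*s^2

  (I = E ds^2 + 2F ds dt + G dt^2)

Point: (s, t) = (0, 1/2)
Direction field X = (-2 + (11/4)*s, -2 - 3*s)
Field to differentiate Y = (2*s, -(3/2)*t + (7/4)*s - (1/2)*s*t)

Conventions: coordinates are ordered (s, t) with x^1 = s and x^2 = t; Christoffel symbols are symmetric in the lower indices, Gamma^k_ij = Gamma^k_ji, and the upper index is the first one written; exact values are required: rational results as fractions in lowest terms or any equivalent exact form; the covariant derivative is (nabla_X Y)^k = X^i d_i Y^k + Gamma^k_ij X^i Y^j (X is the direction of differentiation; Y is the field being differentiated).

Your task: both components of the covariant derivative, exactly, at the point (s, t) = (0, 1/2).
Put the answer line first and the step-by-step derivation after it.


Answer: (nabla_X Y)^s = -94/2929, (nabla_X Y)^t = 6165/2929

E = 301/144, F = 3/8, G = 5/2 at the point
E_s = -1/2, E_t = 137/18, F_s = 1/2, F_t = 9/4, G_s = 0, G_t = 9
EG - F^2 = 2929/576;  g^inv = (576/2929) * [[5/2, -3/8], [-3/8, 301/144]]
first-kind symbols [ij,l] = (1/2)(d_i g_jl + d_j g_il - d_l g_ij): [ss,s] = E_s/2 = -1/4, [ss,t] = F_s - E_t/2 = -119/36, [st,s] = E_t/2 = 137/36, [st,t] = G_s/2 = 0, [tt,s] = F_t - G_s/2 = 9/4, [tt,t] = G_t/2 = 9/2
Gamma^s_ij = (G*[ij,s] - F*[ij,t])/(EG - F^2), Gamma^t_ij = (E*[ij,t] - F*[ij,s])/(EG - F^2)
Gamma_sss = 354/2929, Gamma_sst = 5480/2929, Gamma_stt = 2268/2929, Gamma_tss = -35333/26361, Gamma_tst = -822/2929, Gamma_ttt = 4932/2929
X = (-2, -2), Y = (0, -3/4) at the point


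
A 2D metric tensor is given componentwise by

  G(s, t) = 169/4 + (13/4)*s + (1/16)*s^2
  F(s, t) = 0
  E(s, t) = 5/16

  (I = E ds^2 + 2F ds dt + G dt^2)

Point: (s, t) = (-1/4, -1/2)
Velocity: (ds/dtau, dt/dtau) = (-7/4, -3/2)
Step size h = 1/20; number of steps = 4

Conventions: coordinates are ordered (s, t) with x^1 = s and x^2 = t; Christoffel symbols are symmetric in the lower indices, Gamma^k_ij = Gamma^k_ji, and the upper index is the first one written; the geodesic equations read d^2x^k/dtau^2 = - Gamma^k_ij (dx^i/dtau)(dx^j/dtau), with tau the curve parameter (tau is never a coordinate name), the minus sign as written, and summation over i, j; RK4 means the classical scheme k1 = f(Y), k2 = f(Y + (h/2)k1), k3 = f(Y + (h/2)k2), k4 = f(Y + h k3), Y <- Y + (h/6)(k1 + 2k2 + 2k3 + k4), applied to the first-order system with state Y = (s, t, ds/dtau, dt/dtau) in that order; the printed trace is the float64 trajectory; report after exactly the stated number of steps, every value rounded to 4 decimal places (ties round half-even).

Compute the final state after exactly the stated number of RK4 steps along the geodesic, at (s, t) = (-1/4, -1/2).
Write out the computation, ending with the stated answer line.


f(Y) = (ds/dtau, dt/dtau, -Gamma^s_ij Y'^i Y'^j, -Gamma^t_ij Y'^i Y'^j) with the Gammas evaluated at the stage position; h = 0.050000; intermediate values shown to 6 dp
step 0: s = -0.2500, t = -0.5000, ds/dtau = -1.7500, dt/dtau = -1.5000
step 1:
  k1: at (s, t) = (-0.250000, -0.500000), (ds/dtau, dt/dtau) = (-1.750000, -1.500000); Gamma_sss = 0.000000, Gamma_sst = 0.000000, Gamma_stt = -5.150000, Gamma_tss = 0.000000, Gamma_tst = 0.038835, Gamma_ttt = 0.000000; k1 = (-1.750000, -1.500000, 11.587500, -0.203883)
  k2: at (s, t) = (-0.293750, -0.537500), (ds/dtau, dt/dtau) = (-1.460312, -1.505097); Gamma_sss = 0.000000, Gamma_sst = 0.000000, Gamma_stt = -5.141250, Gamma_tss = 0.000000, Gamma_tst = 0.038901, Gamma_ttt = 0.000000; k2 = (-1.460312, -1.505097, 11.646562, -0.171002)
  k3: at (s, t) = (-0.286508, -0.537627), (ds/dtau, dt/dtau) = (-1.458836, -1.504275); Gamma_sss = 0.000000, Gamma_sst = 0.000000, Gamma_stt = -5.142698, Gamma_tss = 0.000000, Gamma_tst = 0.038890, Gamma_ttt = 0.000000; k3 = (-1.458836, -1.504275, 11.637121, -0.170688)
  k4: at (s, t) = (-0.322942, -0.575214), (ds/dtau, dt/dtau) = (-1.168144, -1.508534); Gamma_sss = 0.000000, Gamma_sst = 0.000000, Gamma_stt = -5.135412, Gamma_tss = 0.000000, Gamma_tst = 0.038945, Gamma_ttt = 0.000000; k4 = (-1.168144, -1.508534, 11.686533, -0.137258)
  Y <- Y + (h/6)(k1 + 2k2 + 2k3 + k4): s = -0.3230, t = -0.5752, ds/dtau = -1.1680, dt/dtau = -1.5085
step 2:
  k1: at (s, t) = (-0.322970, -0.575227), (ds/dtau, dt/dtau) = (-1.167988, -1.508538); Gamma_sss = 0.000000, Gamma_sst = 0.000000, Gamma_stt = -5.135406, Gamma_tss = 0.000000, Gamma_tst = 0.038945, Gamma_ttt = 0.000000; k1 = (-1.167988, -1.508538, 11.686571, -0.137240)
  k2: at (s, t) = (-0.352170, -0.612941), (ds/dtau, dt/dtau) = (-0.875824, -1.511969); Gamma_sss = 0.000000, Gamma_sst = 0.000000, Gamma_stt = -5.129566, Gamma_tss = 0.000000, Gamma_tst = 0.038990, Gamma_ttt = 0.000000; k2 = (-0.875824, -1.511969, 11.726441, -0.103262)
  k3: at (s, t) = (-0.344866, -0.613027), (ds/dtau, dt/dtau) = (-0.874827, -1.511119); Gamma_sss = 0.000000, Gamma_sst = 0.000000, Gamma_stt = -5.131027, Gamma_tss = 0.000000, Gamma_tst = 0.038979, Gamma_ttt = 0.000000; k3 = (-0.874827, -1.511119, 11.716604, -0.103057)
  k4: at (s, t) = (-0.366712, -0.650783), (ds/dtau, dt/dtau) = (-0.582158, -1.513691); Gamma_sss = 0.000000, Gamma_sst = 0.000000, Gamma_stt = -5.126658, Gamma_tss = 0.000000, Gamma_tst = 0.039012, Gamma_ttt = 0.000000; k4 = (-0.582158, -1.513691, 11.746500, -0.068755)
  Y <- Y + (h/6)(k1 + 2k2 + 2k3 + k4): s = -0.3667, t = -0.6508, ds/dtau = -0.5820, dt/dtau = -1.5137
step 3:
  k1: at (s, t) = (-0.366732, -0.650797), (ds/dtau, dt/dtau) = (-0.581995, -1.513693); Gamma_sss = 0.000000, Gamma_sst = 0.000000, Gamma_stt = -5.126654, Gamma_tss = 0.000000, Gamma_tst = 0.039012, Gamma_ttt = 0.000000; k1 = (-0.581995, -1.513693, 11.746529, -0.068736)
  k2: at (s, t) = (-0.381282, -0.688640), (ds/dtau, dt/dtau) = (-0.288332, -1.515411); Gamma_sss = 0.000000, Gamma_sst = 0.000000, Gamma_stt = -5.123744, Gamma_tss = 0.000000, Gamma_tst = 0.039034, Gamma_ttt = 0.000000; k2 = (-0.288332, -1.515411, 11.766531, -0.034111)
  k3: at (s, t) = (-0.373941, -0.688683), (ds/dtau, dt/dtau) = (-0.287832, -1.514546); Gamma_sss = 0.000000, Gamma_sst = 0.000000, Gamma_stt = -5.125212, Gamma_tss = 0.000000, Gamma_tst = 0.039023, Gamma_ttt = 0.000000; k3 = (-0.287832, -1.514546, 11.756461, -0.034023)
  k4: at (s, t) = (-0.381124, -0.726525), (ds/dtau, dt/dtau) = (0.005828, -1.515394); Gamma_sss = 0.000000, Gamma_sst = 0.000000, Gamma_stt = -5.123775, Gamma_tss = 0.000000, Gamma_tst = 0.039034, Gamma_ttt = 0.000000; k4 = (0.005828, -1.515394, 11.766336, 0.000689)
  Y <- Y + (h/6)(k1 + 2k2 + 2k3 + k4): s = -0.3811, t = -0.7265, ds/dtau = 0.0060, dt/dtau = -1.5154
step 4:
  k1: at (s, t) = (-0.381137, -0.726539), (ds/dtau, dt/dtau) = (0.005995, -1.515396); Gamma_sss = 0.000000, Gamma_sst = 0.000000, Gamma_stt = -5.123773, Gamma_tss = 0.000000, Gamma_tst = 0.039034, Gamma_ttt = 0.000000; k1 = (0.005995, -1.515396, 11.766353, 0.000709)
  k2: at (s, t) = (-0.380987, -0.764424), (ds/dtau, dt/dtau) = (0.300154, -1.515378); Gamma_sss = 0.000000, Gamma_sst = 0.000000, Gamma_stt = -5.123803, Gamma_tss = 0.000000, Gamma_tst = 0.039034, Gamma_ttt = 0.000000; k2 = (0.300154, -1.515378, 11.766147, 0.035509)
  k3: at (s, t) = (-0.373633, -0.764423), (ds/dtau, dt/dtau) = (0.300149, -1.514508); Gamma_sss = 0.000000, Gamma_sst = 0.000000, Gamma_stt = -5.125273, Gamma_tss = 0.000000, Gamma_tst = 0.039022, Gamma_ttt = 0.000000; k3 = (0.300149, -1.514508, 11.756014, 0.035477)
  k4: at (s, t) = (-0.366129, -0.802264), (ds/dtau, dt/dtau) = (0.593796, -1.513622); Gamma_sss = 0.000000, Gamma_sst = 0.000000, Gamma_stt = -5.126774, Gamma_tss = 0.000000, Gamma_tst = 0.039011, Gamma_ttt = 0.000000; k4 = (0.593796, -1.513622, 11.745699, 0.070125)
  Y <- Y + (h/6)(k1 + 2k2 + 2k3 + k4): s = -0.3661, t = -0.8023, ds/dtau = 0.5940, dt/dtau = -1.5136

Answer: s = -0.3661, t = -0.8023, ds/dtau = 0.5940, dt/dtau = -1.5136


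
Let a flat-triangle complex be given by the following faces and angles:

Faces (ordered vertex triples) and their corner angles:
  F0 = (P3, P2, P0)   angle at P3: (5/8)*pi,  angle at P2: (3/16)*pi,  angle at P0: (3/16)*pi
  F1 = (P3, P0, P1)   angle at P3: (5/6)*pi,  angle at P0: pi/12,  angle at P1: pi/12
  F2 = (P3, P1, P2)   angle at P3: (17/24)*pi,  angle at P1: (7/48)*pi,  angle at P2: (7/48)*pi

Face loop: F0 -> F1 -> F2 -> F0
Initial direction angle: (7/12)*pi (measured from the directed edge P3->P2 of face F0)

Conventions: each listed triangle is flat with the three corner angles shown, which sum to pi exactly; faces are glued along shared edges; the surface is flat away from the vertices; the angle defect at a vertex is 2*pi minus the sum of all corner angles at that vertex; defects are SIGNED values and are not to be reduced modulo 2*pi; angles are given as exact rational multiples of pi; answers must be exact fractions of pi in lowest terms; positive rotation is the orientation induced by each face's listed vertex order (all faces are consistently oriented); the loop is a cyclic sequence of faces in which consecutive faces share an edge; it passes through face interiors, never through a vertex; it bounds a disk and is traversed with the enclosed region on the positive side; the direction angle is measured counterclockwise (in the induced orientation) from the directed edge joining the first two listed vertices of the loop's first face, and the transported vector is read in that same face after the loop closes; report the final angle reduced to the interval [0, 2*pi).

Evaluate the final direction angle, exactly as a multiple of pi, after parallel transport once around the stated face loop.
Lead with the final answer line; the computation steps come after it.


Answer: final direction angle = (5/12)*pi

enclosed vertex P3: corner angles sum to (13/6)*pi, defect = 2*pi - (13/6)*pi = -pi/6
adding the enclosed defects to the starting angle (mod 2*pi, induced orientation) gives the holonomy
final angle = (7/12)*pi - pi/6 = (5/12)*pi (mod 2*pi)


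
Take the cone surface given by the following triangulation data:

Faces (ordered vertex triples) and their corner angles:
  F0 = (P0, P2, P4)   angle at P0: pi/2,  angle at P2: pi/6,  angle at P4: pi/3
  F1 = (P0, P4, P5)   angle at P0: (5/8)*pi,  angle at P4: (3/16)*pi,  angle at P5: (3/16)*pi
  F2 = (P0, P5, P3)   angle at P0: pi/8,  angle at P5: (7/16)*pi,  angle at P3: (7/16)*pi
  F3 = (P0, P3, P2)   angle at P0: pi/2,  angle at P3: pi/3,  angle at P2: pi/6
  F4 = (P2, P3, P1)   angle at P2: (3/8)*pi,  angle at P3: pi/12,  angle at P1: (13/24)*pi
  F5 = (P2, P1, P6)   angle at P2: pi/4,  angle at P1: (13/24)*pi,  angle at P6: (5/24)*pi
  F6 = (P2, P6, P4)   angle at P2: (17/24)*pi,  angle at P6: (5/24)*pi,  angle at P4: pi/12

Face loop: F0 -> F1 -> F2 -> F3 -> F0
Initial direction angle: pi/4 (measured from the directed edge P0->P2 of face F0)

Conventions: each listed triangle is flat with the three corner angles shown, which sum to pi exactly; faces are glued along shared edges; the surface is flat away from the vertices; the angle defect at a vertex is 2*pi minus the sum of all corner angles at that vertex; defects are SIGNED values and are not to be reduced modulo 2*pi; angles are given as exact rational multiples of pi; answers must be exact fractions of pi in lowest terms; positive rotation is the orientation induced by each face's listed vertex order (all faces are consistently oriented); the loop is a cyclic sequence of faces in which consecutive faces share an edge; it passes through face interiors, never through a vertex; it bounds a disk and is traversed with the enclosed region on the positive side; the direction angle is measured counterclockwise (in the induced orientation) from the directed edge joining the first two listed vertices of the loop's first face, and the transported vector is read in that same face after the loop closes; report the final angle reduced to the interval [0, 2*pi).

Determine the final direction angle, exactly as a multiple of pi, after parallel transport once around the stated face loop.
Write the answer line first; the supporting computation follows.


Answer: final direction angle = pi/2

enclosed vertex P0: corner angles sum to (7/4)*pi, defect = 2*pi - (7/4)*pi = pi/4
the rotation equals the total enclosed defect, so the final angle is initial + defects (mod 2*pi)
final angle = pi/4 + pi/4 = pi/2 (mod 2*pi)


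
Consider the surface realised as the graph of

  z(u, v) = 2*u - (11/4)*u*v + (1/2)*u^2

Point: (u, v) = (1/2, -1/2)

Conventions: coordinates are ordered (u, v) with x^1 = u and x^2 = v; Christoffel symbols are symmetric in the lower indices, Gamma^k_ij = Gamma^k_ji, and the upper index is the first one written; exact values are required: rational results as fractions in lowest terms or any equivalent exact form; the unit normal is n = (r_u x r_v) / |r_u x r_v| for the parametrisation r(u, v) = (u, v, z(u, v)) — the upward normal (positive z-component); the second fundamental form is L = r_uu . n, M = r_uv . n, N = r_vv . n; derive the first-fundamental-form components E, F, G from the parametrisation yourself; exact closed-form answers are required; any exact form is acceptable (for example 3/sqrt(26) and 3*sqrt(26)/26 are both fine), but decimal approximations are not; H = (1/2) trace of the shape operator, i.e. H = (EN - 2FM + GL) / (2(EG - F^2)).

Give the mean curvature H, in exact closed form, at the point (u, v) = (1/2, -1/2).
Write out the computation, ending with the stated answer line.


z_u = 31/8, z_v = -11/8, z_uu = 1, z_uv = -11/4, z_vv = 0
E = 1025/64, F = -341/64, G = 185/64; answer radicand W^2 = 573/32
unnormalised second-form numerators: l = 1, m = -11/4, n = 0; L = l/sqrt(573/32), and similarly M = m/sqrt(W^2), N = n/sqrt(W^2)
H = (E*n - 2*F*m + G*l) / (2*(EG - F^2)*sqrt(W^2)); E*n - 2*F*m + G*l = -3381/128, EG - F^2 = 573/32, so H = (-1127/1528)/sqrt(573/32)

Answer: H = -1127*sqrt(1146)/218886


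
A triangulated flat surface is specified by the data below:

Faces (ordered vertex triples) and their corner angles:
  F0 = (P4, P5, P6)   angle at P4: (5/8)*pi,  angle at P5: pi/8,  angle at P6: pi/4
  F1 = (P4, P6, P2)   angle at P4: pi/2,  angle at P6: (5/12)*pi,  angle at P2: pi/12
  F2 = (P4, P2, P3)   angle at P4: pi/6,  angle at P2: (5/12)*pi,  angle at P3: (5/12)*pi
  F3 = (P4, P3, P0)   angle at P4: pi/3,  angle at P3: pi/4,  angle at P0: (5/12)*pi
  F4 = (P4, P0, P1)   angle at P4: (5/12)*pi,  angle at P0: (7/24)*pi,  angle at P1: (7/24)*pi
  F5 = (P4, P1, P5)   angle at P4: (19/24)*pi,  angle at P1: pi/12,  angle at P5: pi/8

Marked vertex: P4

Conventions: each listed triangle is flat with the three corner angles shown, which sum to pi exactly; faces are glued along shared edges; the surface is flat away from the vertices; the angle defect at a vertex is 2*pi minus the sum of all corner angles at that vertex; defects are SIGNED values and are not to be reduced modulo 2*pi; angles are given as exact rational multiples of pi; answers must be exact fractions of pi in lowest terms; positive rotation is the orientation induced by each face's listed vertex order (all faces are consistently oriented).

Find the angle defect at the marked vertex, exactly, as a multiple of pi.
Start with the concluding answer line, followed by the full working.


Answer: defect(P4) = (-5/6)*pi

Sum of corner angles at P4: (17/6)*pi
defect = 2*pi - (17/6)*pi


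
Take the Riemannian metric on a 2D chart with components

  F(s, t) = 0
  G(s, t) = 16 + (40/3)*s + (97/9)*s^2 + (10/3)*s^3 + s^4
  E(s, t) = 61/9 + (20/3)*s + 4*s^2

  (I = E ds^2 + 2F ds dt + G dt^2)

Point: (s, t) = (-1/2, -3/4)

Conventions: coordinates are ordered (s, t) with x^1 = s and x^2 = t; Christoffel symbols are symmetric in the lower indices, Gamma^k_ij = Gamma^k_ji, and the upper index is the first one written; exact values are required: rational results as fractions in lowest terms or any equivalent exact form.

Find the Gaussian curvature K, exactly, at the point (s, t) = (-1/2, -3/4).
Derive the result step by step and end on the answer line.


E = 40/9, F = 0, G = 1681/144, EG - F^2 = 8405/162 at the point
E_s = 8/3, E_t = 0, F_s = 0, F_t = 0, G_s = 41/9, G_t = 0
E_tt = 0, F_st = 0, G_ss = 131/9
Evaluate Brioschi's two determinant matrices M1, M2 and divide by (EG - F^2)^2.
M1 = [[-E_tt/2 + F_st - G_ss/2, E_s/2, F_s - E_t/2], [F_t - G_s/2, E, F], [G_t/2, F, G]] = [[-131/18, 4/3, 0], [-41/18, 40/9, 0], [0, 0, 1681/144]]; det M1 = -1995347/5832
M2 = [[0, E_t/2, G_s/2], [E_t/2, E, F], [G_s/2, F, G]] = [[0, 0, 41/18], [0, 40/9, 0], [41/18, 0, 1681/144]]; det M2 = -16810/729
det M1 - det M2 = -68921/216; K = -68921/216 / (8405/162)^2 = -243/2050

Answer: K = -243/2050


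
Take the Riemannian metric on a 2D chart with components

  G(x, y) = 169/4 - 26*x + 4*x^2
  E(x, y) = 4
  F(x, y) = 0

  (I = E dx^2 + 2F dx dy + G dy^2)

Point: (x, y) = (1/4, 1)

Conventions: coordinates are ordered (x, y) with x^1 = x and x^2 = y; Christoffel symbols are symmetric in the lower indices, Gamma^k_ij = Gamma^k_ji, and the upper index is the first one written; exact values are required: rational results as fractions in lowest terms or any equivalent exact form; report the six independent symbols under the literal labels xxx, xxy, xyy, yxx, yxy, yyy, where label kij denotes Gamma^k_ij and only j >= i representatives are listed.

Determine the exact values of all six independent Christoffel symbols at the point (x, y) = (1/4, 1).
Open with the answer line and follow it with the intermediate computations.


Answer: Gamma_xxx = 0, Gamma_xxy = 0, Gamma_xyy = 3, Gamma_yxx = 0, Gamma_yxy = -1/3, Gamma_yyy = 0

E = 4, F = 0, G = 36 at the point
E_x = 0, E_y = 0, F_x = 0, F_y = 0, G_x = -24, G_y = 0
EG - F^2 = 144;  g^inv = (1/144) * [[36, 0], [0, 4]]
first-kind symbols [ij,l] = (1/2)(d_i g_jl + d_j g_il - d_l g_ij): [xx,x] = E_x/2 = 0, [xx,y] = F_x - E_y/2 = 0, [xy,x] = E_y/2 = 0, [xy,y] = G_x/2 = -12, [yy,x] = F_y - G_x/2 = 12, [yy,y] = G_y/2 = 0
Gamma^x_ij = (G*[ij,x] - F*[ij,y])/(EG - F^2), Gamma^y_ij = (E*[ij,y] - F*[ij,x])/(EG - F^2)


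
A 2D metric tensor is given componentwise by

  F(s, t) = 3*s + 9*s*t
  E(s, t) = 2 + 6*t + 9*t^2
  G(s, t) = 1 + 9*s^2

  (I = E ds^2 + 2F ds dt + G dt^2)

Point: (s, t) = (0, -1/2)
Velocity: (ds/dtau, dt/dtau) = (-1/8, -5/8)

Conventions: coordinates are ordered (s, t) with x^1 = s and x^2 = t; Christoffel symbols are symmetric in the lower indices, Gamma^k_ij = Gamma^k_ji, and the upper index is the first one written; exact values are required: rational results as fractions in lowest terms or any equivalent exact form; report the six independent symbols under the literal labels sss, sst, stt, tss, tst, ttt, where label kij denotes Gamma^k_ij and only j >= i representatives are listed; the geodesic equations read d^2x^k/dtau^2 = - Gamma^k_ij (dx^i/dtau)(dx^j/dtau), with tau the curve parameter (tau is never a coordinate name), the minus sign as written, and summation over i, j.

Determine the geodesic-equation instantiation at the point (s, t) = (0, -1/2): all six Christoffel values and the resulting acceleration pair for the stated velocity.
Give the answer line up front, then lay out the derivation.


Answer: Gamma_sss = 0, Gamma_sst = -6/5, Gamma_stt = 0, Gamma_tss = 0, Gamma_tst = 0, Gamma_ttt = 0; accelerations (d^2s/dtau^2, d^2t/dtau^2) = (3/16, 0)

E = 5/4, F = 0, G = 1 at the point
E_s = 0, E_t = -3, F_s = -3/2, F_t = 0, G_s = 0, G_t = 0
EG - F^2 = 5/4;  g^inv = (4/5) * [[1, 0], [0, 5/4]]
first-kind symbols [ij,l] = (1/2)(d_i g_jl + d_j g_il - d_l g_ij): [ss,s] = E_s/2 = 0, [ss,t] = F_s - E_t/2 = 0, [st,s] = E_t/2 = -3/2, [st,t] = G_s/2 = 0, [tt,s] = F_t - G_s/2 = 0, [tt,t] = G_t/2 = 0
Gamma^s_ij = (G*[ij,s] - F*[ij,t])/(EG - F^2), Gamma^t_ij = (E*[ij,t] - F*[ij,s])/(EG - F^2)
Gamma_sss = 0, Gamma_sst = -6/5, Gamma_stt = 0, Gamma_tss = 0, Gamma_tst = 0, Gamma_ttt = 0
d^2s/dtau^2 = -(Gamma_sss*(-1/8)^2 + 2*Gamma_sst*(-1/8)*(-5/8) + Gamma_stt*(-5/8)^2) = 3/16
d^2t/dtau^2 = -(Gamma_tss*(-1/8)^2 + 2*Gamma_tst*(-1/8)*(-5/8) + Gamma_ttt*(-5/8)^2) = 0


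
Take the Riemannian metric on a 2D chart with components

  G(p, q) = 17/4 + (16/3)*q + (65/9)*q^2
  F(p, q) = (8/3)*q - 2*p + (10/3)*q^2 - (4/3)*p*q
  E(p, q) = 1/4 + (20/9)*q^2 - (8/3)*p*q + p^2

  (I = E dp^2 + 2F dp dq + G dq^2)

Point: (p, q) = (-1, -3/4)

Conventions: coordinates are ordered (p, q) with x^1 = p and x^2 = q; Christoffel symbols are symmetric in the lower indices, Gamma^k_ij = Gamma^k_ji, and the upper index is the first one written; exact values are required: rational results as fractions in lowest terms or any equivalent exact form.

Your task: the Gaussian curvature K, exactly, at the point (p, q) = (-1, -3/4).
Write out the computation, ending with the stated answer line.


E = 1/2, F = 7/8, G = 69/16, EG - F^2 = 89/64 at the point
E_p = 0, E_q = -2/3, F_p = -1, F_q = -1, G_p = 0, G_q = -11/2
E_qq = 40/9, F_pq = -4/3, G_pp = 0
Using the Brioschi determinant formula for K from the metric derivatives:
M1 = [[-E_qq/2 + F_pq - G_pp/2, E_p/2, F_p - E_q/2], [F_q - G_p/2, E, F], [G_q/2, F, G]] = [[-32/9, 0, -2/3], [-1, 1/2, 7/8], [-11/4, 7/8, 69/16]]; det M1 = -95/18
M2 = [[0, E_q/2, G_p/2], [E_q/2, E, F], [G_p/2, F, G]] = [[0, -1/3, 0], [-1/3, 1/2, 7/8], [0, 7/8, 69/16]]; det M2 = -23/48
det M1 - det M2 = -691/144; K = -691/144 / (89/64)^2 = -176896/71289

Answer: K = -176896/71289


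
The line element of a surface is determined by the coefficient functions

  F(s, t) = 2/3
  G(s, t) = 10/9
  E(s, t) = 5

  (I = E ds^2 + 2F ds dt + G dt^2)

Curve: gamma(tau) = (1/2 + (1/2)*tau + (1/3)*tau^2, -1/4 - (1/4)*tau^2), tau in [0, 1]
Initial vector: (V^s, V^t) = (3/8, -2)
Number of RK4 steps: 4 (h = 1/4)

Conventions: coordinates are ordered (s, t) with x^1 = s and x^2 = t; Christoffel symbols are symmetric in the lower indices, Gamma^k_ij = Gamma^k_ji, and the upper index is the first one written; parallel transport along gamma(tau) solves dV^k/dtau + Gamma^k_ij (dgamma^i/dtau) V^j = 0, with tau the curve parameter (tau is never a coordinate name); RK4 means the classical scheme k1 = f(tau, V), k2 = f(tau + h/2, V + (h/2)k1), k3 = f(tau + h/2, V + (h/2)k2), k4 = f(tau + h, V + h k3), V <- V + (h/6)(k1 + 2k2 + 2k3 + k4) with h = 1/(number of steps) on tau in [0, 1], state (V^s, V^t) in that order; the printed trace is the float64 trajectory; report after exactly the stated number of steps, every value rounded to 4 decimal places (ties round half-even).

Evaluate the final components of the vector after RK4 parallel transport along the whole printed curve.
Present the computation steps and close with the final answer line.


gamma'(tau) = (1/2 + (2/3)*tau, -(1/2)*tau); f(tau, V)^k = -Gamma^k_ij(gamma(tau)) gamma'^i(tau) V^j; h = 1/4; intermediate values shown to 6 dp
curve data and Christoffel symbols at the stage parameters:
  tau = 0.000000: gamma = (0.500000, -0.250000), gamma' = (0.500000, 0.000000); Gamma_sss = 0.000000, Gamma_sst = 0.000000, Gamma_stt = 0.000000, Gamma_tss = 0.000000, Gamma_tst = 0.000000, Gamma_ttt = 0.000000
  tau = 0.125000: gamma = (0.567708, -0.253906), gamma' = (0.583333, -0.062500); Gamma_sss = 0.000000, Gamma_sst = 0.000000, Gamma_stt = 0.000000, Gamma_tss = 0.000000, Gamma_tst = 0.000000, Gamma_ttt = 0.000000
  tau = 0.250000: gamma = (0.645833, -0.265625), gamma' = (0.666667, -0.125000); Gamma_sss = 0.000000, Gamma_sst = 0.000000, Gamma_stt = 0.000000, Gamma_tss = 0.000000, Gamma_tst = 0.000000, Gamma_ttt = 0.000000
  tau = 0.375000: gamma = (0.734375, -0.285156), gamma' = (0.750000, -0.187500); Gamma_sss = 0.000000, Gamma_sst = 0.000000, Gamma_stt = 0.000000, Gamma_tss = 0.000000, Gamma_tst = 0.000000, Gamma_ttt = 0.000000
  tau = 0.500000: gamma = (0.833333, -0.312500), gamma' = (0.833333, -0.250000); Gamma_sss = 0.000000, Gamma_sst = 0.000000, Gamma_stt = 0.000000, Gamma_tss = 0.000000, Gamma_tst = 0.000000, Gamma_ttt = 0.000000
  tau = 0.625000: gamma = (0.942708, -0.347656), gamma' = (0.916667, -0.312500); Gamma_sss = 0.000000, Gamma_sst = 0.000000, Gamma_stt = 0.000000, Gamma_tss = 0.000000, Gamma_tst = 0.000000, Gamma_ttt = 0.000000
  tau = 0.750000: gamma = (1.062500, -0.390625), gamma' = (1.000000, -0.375000); Gamma_sss = 0.000000, Gamma_sst = 0.000000, Gamma_stt = 0.000000, Gamma_tss = 0.000000, Gamma_tst = 0.000000, Gamma_ttt = 0.000000
  tau = 0.875000: gamma = (1.192708, -0.441406), gamma' = (1.083333, -0.437500); Gamma_sss = 0.000000, Gamma_sst = 0.000000, Gamma_stt = 0.000000, Gamma_tss = 0.000000, Gamma_tst = 0.000000, Gamma_ttt = 0.000000
  tau = 1.000000: gamma = (1.333333, -0.500000), gamma' = (1.166667, -0.500000); Gamma_sss = 0.000000, Gamma_sst = 0.000000, Gamma_stt = 0.000000, Gamma_tss = 0.000000, Gamma_tst = 0.000000, Gamma_ttt = 0.000000
step 0: V^s = 0.3750, V^t = -2.0000
step 1: k1 = (0.000000, 0.000000), k2 = (0.000000, 0.000000), k3 = (0.000000, 0.000000), k4 = (0.000000, 0.000000); V <- V + (h/6)(k1 + 2k2 + 2k3 + k4): V^s = 0.3750, V^t = -2.0000
step 2: k1 = (0.000000, 0.000000), k2 = (0.000000, 0.000000), k3 = (0.000000, 0.000000), k4 = (0.000000, 0.000000); V <- V + (h/6)(k1 + 2k2 + 2k3 + k4): V^s = 0.3750, V^t = -2.0000
step 3: k1 = (0.000000, 0.000000), k2 = (0.000000, 0.000000), k3 = (0.000000, 0.000000), k4 = (0.000000, 0.000000); V <- V + (h/6)(k1 + 2k2 + 2k3 + k4): V^s = 0.3750, V^t = -2.0000
step 4: k1 = (0.000000, 0.000000), k2 = (0.000000, 0.000000), k3 = (0.000000, 0.000000), k4 = (0.000000, 0.000000); V <- V + (h/6)(k1 + 2k2 + 2k3 + k4): V^s = 0.3750, V^t = -2.0000

Answer: V^s = 0.3750, V^t = -2.0000


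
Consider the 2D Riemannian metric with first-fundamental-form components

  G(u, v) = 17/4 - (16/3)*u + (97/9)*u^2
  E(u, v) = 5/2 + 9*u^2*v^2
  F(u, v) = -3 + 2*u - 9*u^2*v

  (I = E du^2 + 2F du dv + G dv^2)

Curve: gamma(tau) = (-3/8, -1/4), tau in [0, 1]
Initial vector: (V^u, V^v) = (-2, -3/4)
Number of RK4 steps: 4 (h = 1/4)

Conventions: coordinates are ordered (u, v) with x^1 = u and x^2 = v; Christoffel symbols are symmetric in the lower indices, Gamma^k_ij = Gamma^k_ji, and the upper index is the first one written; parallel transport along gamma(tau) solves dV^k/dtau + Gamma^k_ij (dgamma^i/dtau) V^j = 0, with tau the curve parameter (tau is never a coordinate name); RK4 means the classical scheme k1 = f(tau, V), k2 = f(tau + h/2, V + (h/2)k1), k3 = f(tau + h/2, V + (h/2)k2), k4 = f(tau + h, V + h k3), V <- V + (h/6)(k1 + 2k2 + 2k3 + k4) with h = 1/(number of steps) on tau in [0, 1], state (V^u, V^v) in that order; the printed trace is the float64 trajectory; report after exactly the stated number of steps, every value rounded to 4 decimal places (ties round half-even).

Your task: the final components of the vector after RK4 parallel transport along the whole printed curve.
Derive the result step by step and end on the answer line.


gamma'(tau) = (0, 0); f(tau, V)^k = -Gamma^k_ij(gamma(tau)) gamma'^i(tau) V^j; h = 1/4; intermediate values shown to 6 dp
curve data and Christoffel symbols at the stage parameters:
  tau = 0.000000: gamma = (-0.375000, -0.250000), gamma' = (0.000000, 0.000000); Gamma_uuu = 0.063280, Gamma_uuv = -3.094004, Gamma_uvv = 5.130139, Gamma_vuu = 0.108965, Gamma_vuv = -2.231873, Gamma_vvv = 2.268306
  tau = 0.125000: gamma = (-0.375000, -0.250000), gamma' = (0.000000, 0.000000); Gamma_uuu = 0.063280, Gamma_uuv = -3.094004, Gamma_uvv = 5.130139, Gamma_vuu = 0.108965, Gamma_vuv = -2.231873, Gamma_vvv = 2.268306
  tau = 0.250000: gamma = (-0.375000, -0.250000), gamma' = (0.000000, 0.000000); Gamma_uuu = 0.063280, Gamma_uuv = -3.094004, Gamma_uvv = 5.130139, Gamma_vuu = 0.108965, Gamma_vuv = -2.231873, Gamma_vvv = 2.268306
  tau = 0.375000: gamma = (-0.375000, -0.250000), gamma' = (0.000000, 0.000000); Gamma_uuu = 0.063280, Gamma_uuv = -3.094004, Gamma_uvv = 5.130139, Gamma_vuu = 0.108965, Gamma_vuv = -2.231873, Gamma_vvv = 2.268306
  tau = 0.500000: gamma = (-0.375000, -0.250000), gamma' = (0.000000, 0.000000); Gamma_uuu = 0.063280, Gamma_uuv = -3.094004, Gamma_uvv = 5.130139, Gamma_vuu = 0.108965, Gamma_vuv = -2.231873, Gamma_vvv = 2.268306
  tau = 0.625000: gamma = (-0.375000, -0.250000), gamma' = (0.000000, 0.000000); Gamma_uuu = 0.063280, Gamma_uuv = -3.094004, Gamma_uvv = 5.130139, Gamma_vuu = 0.108965, Gamma_vuv = -2.231873, Gamma_vvv = 2.268306
  tau = 0.750000: gamma = (-0.375000, -0.250000), gamma' = (0.000000, 0.000000); Gamma_uuu = 0.063280, Gamma_uuv = -3.094004, Gamma_uvv = 5.130139, Gamma_vuu = 0.108965, Gamma_vuv = -2.231873, Gamma_vvv = 2.268306
  tau = 0.875000: gamma = (-0.375000, -0.250000), gamma' = (0.000000, 0.000000); Gamma_uuu = 0.063280, Gamma_uuv = -3.094004, Gamma_uvv = 5.130139, Gamma_vuu = 0.108965, Gamma_vuv = -2.231873, Gamma_vvv = 2.268306
  tau = 1.000000: gamma = (-0.375000, -0.250000), gamma' = (0.000000, 0.000000); Gamma_uuu = 0.063280, Gamma_uuv = -3.094004, Gamma_uvv = 5.130139, Gamma_vuu = 0.108965, Gamma_vuv = -2.231873, Gamma_vvv = 2.268306
step 0: V^u = -2.0000, V^v = -0.7500
step 1: k1 = (0.000000, 0.000000), k2 = (0.000000, 0.000000), k3 = (0.000000, 0.000000), k4 = (0.000000, 0.000000); V <- V + (h/6)(k1 + 2k2 + 2k3 + k4): V^u = -2.0000, V^v = -0.7500
step 2: k1 = (0.000000, 0.000000), k2 = (0.000000, 0.000000), k3 = (0.000000, 0.000000), k4 = (0.000000, 0.000000); V <- V + (h/6)(k1 + 2k2 + 2k3 + k4): V^u = -2.0000, V^v = -0.7500
step 3: k1 = (0.000000, 0.000000), k2 = (0.000000, 0.000000), k3 = (0.000000, 0.000000), k4 = (0.000000, 0.000000); V <- V + (h/6)(k1 + 2k2 + 2k3 + k4): V^u = -2.0000, V^v = -0.7500
step 4: k1 = (0.000000, 0.000000), k2 = (0.000000, 0.000000), k3 = (0.000000, 0.000000), k4 = (0.000000, 0.000000); V <- V + (h/6)(k1 + 2k2 + 2k3 + k4): V^u = -2.0000, V^v = -0.7500

Answer: V^u = -2.0000, V^v = -0.7500


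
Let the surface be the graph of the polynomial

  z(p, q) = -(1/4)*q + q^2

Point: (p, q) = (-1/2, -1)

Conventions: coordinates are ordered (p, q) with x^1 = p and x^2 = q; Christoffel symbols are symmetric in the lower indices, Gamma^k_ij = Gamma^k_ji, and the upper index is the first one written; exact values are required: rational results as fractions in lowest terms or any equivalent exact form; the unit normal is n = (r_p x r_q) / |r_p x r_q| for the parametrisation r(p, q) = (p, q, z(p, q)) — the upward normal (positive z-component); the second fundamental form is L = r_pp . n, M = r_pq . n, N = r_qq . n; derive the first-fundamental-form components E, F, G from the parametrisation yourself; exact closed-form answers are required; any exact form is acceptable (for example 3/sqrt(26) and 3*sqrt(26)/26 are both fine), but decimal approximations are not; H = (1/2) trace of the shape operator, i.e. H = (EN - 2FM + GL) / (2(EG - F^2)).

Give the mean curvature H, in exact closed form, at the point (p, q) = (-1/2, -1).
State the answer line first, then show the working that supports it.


Answer: H = 64*sqrt(97)/9409

z_p = 0, z_q = -9/4, z_pp = 0, z_pq = 0, z_qq = 2
E = 1, F = 0, G = 97/16; answer radicand W^2 = 97/16
unnormalised second-form numerators: l = 0, m = 0, n = 2; L = l/sqrt(97/16), and similarly M = m/sqrt(W^2), N = n/sqrt(W^2)
H = (E*n - 2*F*m + G*l) / (2*(EG - F^2)*sqrt(W^2)); E*n - 2*F*m + G*l = 2, EG - F^2 = 97/16, so H = (16/97)/sqrt(97/16)


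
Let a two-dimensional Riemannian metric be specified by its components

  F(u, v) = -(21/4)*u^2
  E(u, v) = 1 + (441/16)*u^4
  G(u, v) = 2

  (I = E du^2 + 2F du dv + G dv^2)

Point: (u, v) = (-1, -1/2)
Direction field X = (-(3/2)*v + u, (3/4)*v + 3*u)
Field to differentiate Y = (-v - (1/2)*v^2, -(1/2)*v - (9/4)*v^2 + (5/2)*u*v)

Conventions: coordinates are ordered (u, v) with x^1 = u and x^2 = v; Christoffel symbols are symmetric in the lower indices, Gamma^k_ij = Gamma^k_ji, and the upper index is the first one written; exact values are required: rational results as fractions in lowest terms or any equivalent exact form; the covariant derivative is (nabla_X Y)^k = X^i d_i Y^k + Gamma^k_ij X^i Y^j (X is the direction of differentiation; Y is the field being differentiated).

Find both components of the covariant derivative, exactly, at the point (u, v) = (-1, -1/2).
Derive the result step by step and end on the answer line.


E = 457/16, F = -21/4, G = 2 at the point
E_u = -441/4, E_v = 0, F_u = 21/2, F_v = 0, G_u = 0, G_v = 0
EG - F^2 = 473/16;  g^inv = (16/473) * [[2, 21/4], [21/4, 457/16]]
first-kind symbols [ij,l] = (1/2)(d_i g_jl + d_j g_il - d_l g_ij): [uu,u] = E_u/2 = -441/8, [uu,v] = F_u - E_v/2 = 21/2, [uv,u] = E_v/2 = 0, [uv,v] = G_u/2 = 0, [vv,u] = F_v - G_u/2 = 0, [vv,v] = G_v/2 = 0
Gamma^u_ij = (G*[ij,u] - F*[ij,v])/(EG - F^2), Gamma^v_ij = (E*[ij,v] - F*[ij,u])/(EG - F^2)
Gamma_uuu = -882/473, Gamma_uuv = 0, Gamma_uvv = 0, Gamma_vuu = 168/473, Gamma_vuv = 0, Gamma_vvv = 0
X = (-1/4, -27/8), Y = (3/8, 15/16) at the point

Answer: (nabla_X Y)^u = 7047/3784, (nabla_X Y)^v = 42539/15136


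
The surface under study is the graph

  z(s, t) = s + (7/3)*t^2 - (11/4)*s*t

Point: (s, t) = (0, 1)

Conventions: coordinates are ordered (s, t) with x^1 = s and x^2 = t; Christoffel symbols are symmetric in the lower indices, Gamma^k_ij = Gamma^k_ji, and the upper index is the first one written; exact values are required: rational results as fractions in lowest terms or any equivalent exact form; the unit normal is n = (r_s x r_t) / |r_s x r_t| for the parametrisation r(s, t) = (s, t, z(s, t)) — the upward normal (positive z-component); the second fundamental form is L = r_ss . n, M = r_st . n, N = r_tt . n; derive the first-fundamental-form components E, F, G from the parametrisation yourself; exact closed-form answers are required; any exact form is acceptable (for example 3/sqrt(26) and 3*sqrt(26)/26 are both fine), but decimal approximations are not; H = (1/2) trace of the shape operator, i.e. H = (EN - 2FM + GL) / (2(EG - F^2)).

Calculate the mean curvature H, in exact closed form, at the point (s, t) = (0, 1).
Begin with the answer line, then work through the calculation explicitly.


Answer: H = -22428/226981

z_s = -7/4, z_t = 14/3, z_ss = 0, z_st = -11/4, z_tt = 14/3
E = 65/16, F = -49/6, G = 205/9; answer radicand W^2 = 3721/144
unnormalised second-form numerators: l = 0, m = -11/4, n = 14/3; L = l/sqrt(3721/144), and similarly M = m/sqrt(W^2), N = n/sqrt(W^2)
H = (E*n - 2*F*m + G*l) / (2*(EG - F^2)*sqrt(W^2)); E*n - 2*F*m + G*l = -623/24, EG - F^2 = 3721/144, so H = (-1869/3721)/sqrt(3721/144)


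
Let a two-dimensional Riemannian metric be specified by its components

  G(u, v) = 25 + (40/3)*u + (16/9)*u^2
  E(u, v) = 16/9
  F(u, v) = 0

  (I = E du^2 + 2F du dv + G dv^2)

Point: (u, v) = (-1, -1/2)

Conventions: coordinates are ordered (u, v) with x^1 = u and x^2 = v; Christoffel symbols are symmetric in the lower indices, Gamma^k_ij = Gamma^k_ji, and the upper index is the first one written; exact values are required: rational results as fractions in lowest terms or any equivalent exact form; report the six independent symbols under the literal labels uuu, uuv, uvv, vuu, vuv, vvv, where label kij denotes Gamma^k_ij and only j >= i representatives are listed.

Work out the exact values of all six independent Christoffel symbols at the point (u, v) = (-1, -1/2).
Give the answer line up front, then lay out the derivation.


Answer: Gamma_uuu = 0, Gamma_uuv = 0, Gamma_uvv = -11/4, Gamma_vuu = 0, Gamma_vuv = 4/11, Gamma_vvv = 0

E = 16/9, F = 0, G = 121/9 at the point
E_u = 0, E_v = 0, F_u = 0, F_v = 0, G_u = 88/9, G_v = 0
EG - F^2 = 1936/81;  g^inv = (81/1936) * [[121/9, 0], [0, 16/9]]
first-kind symbols [ij,l] = (1/2)(d_i g_jl + d_j g_il - d_l g_ij): [uu,u] = E_u/2 = 0, [uu,v] = F_u - E_v/2 = 0, [uv,u] = E_v/2 = 0, [uv,v] = G_u/2 = 44/9, [vv,u] = F_v - G_u/2 = -44/9, [vv,v] = G_v/2 = 0
Gamma^u_ij = (G*[ij,u] - F*[ij,v])/(EG - F^2), Gamma^v_ij = (E*[ij,v] - F*[ij,u])/(EG - F^2)


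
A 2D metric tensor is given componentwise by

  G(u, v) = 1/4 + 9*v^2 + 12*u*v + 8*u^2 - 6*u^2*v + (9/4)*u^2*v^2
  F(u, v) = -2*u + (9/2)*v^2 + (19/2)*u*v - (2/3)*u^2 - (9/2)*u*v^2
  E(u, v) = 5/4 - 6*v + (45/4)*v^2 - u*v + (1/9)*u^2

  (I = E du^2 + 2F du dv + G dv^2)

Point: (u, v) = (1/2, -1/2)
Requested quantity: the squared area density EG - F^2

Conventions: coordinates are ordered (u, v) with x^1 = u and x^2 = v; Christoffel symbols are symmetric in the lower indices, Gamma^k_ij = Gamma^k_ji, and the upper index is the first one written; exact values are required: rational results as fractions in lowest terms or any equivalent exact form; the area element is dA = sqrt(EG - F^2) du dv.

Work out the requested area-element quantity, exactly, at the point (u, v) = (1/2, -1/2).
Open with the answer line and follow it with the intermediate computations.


Answer: EG - F^2 = 79925/9216

E = 1057/144, F = -143/48, G = 153/64; EG - F^2 = 79925/9216


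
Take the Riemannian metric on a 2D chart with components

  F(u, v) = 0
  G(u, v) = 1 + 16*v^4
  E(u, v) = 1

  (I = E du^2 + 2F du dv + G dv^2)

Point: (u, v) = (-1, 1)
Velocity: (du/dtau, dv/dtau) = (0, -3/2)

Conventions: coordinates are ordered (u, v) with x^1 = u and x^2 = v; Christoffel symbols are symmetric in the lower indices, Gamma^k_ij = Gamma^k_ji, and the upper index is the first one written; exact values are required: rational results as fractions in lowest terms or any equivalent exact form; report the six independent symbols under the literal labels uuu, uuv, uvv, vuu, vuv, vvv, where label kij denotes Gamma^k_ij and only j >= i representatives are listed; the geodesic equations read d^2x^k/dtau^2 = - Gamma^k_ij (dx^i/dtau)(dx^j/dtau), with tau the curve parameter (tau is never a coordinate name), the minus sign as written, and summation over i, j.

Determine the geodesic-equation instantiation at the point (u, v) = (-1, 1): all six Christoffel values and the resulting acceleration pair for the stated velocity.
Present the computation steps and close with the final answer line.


E = 1, F = 0, G = 17 at the point
E_u = 0, E_v = 0, F_u = 0, F_v = 0, G_u = 0, G_v = 64
EG - F^2 = 17;  g^inv = (1/17) * [[17, 0], [0, 1]]
first-kind symbols [ij,l] = (1/2)(d_i g_jl + d_j g_il - d_l g_ij): [uu,u] = E_u/2 = 0, [uu,v] = F_u - E_v/2 = 0, [uv,u] = E_v/2 = 0, [uv,v] = G_u/2 = 0, [vv,u] = F_v - G_u/2 = 0, [vv,v] = G_v/2 = 32
Gamma^u_ij = (G*[ij,u] - F*[ij,v])/(EG - F^2), Gamma^v_ij = (E*[ij,v] - F*[ij,u])/(EG - F^2)
Gamma_uuu = 0, Gamma_uuv = 0, Gamma_uvv = 0, Gamma_vuu = 0, Gamma_vuv = 0, Gamma_vvv = 32/17
d^2u/dtau^2 = -(Gamma_uuu*(0)^2 + 2*Gamma_uuv*(0)*(-3/2) + Gamma_uvv*(-3/2)^2) = 0
d^2v/dtau^2 = -(Gamma_vuu*(0)^2 + 2*Gamma_vuv*(0)*(-3/2) + Gamma_vvv*(-3/2)^2) = -72/17

Answer: Gamma_uuu = 0, Gamma_uuv = 0, Gamma_uvv = 0, Gamma_vuu = 0, Gamma_vuv = 0, Gamma_vvv = 32/17; accelerations (d^2u/dtau^2, d^2v/dtau^2) = (0, -72/17)
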